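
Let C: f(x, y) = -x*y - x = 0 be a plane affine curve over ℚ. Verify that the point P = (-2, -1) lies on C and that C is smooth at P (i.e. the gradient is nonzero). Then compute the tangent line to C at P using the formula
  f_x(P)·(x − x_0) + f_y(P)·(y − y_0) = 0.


Tangent line at P: 2*y + 2 = 0.

Step 1: f(-2, -1) = 0, so P lies on C.
Step 2: partial derivatives
  f_x(x, y) = -y - 1, f_y(x, y) = -x.
  f_x(P) = 0, f_y(P) = 2 (gradient nonzero, so P is smooth).
Step 3: tangent line at P: 0·(x − -2) + 2·(y − -1) = 0.
Expanding: 2*y + 2 = 0.


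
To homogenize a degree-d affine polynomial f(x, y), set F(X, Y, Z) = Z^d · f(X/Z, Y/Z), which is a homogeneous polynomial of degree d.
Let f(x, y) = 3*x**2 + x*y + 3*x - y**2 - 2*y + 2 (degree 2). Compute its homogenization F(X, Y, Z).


F(X, Y, Z) = 3*X**2 + X*Y + 3*X*Z - Y**2 - 2*Y*Z + 2*Z**2

deg(f) = 2.
Substitute x = X/Z, y = Y/Z into f, then multiply by Z^2.
  monomial 3·x^2·y^0 ↦ 3·X^2·Y^0·Z^0.
  monomial 1·x^1·y^1 ↦ 1·X^1·Y^1·Z^0.
  monomial 3·x^1·y^0 ↦ 3·X^1·Y^0·Z^1.
  monomial -1·x^0·y^2 ↦ -1·X^0·Y^2·Z^0.
  monomial -2·x^0·y^1 ↦ -2·X^0·Y^1·Z^1.
  monomial 2·x^0·y^0 ↦ 2·X^0·Y^0·Z^2.
Collecting: F(X, Y, Z) = 3*X**2 + X*Y + 3*X*Z - Y**2 - 2*Y*Z + 2*Z**2.


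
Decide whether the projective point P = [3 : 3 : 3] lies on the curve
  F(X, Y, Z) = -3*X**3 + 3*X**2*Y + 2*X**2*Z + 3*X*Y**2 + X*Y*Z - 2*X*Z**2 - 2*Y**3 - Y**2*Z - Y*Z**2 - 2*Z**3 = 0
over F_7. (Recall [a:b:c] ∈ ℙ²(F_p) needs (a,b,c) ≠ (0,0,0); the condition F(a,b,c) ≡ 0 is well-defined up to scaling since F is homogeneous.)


F(3,3,3) ≡ 2 (mod 7); P is NOT on the curve.

Evaluate F(3, 3, 3) term-by-term (mod 7).
  -3*X**3 ↦ -3·27·1·1 = -81
  3*X**2*Y ↦ 3·9·3·1 = 81
  2*X**2*Z ↦ 2·9·1·3 = 54
  3*X*Y**2 ↦ 3·3·9·1 = 81
  X*Y*Z ↦ 1·3·3·3 = 27
  -2*X*Z**2 ↦ -2·3·1·9 = -54
  -2*Y**3 ↦ -2·1·27·1 = -54
  -Y**2*Z ↦ -1·1·9·3 = -27
  -Y*Z**2 ↦ -1·1·3·9 = -27
  -2*Z**3 ↦ -2·1·1·27 = -54
Sum: F(3, 3, 3) = (-81) + (81) + (54) + (81) + (27) + (-54) + (-54) + (-27) + (-27) + (-54) = -54.
Reducing mod 7: -54 ≡ 2 (mod 7).
Since F(a, b, c) ≡ 2 ≠ 0 (mod 7), P does NOT lie on the curve.


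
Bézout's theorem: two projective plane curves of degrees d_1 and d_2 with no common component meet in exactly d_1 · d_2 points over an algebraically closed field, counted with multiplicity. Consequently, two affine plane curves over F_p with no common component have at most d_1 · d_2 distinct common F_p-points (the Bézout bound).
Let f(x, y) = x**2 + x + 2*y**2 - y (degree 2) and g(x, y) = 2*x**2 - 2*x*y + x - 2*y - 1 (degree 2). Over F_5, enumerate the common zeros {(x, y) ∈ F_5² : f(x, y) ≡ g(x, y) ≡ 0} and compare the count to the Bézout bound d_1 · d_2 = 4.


Common zeros: {(4, 0), (4, 3)}; count = 2; Bézout bound = 4.

deg(f) = 2, deg(g) = 2, so Bézout bound = 4.
Scan x ∈ F_5. For each x, list the y ∈ F_5 with f(x, y) ≡ 0 and those with g(x, y) ≡ 0 (mod 5); the common zeros in that column are the intersection.
  x = 0: f ≡ 0 at y ∈ {0, 3}; g ≡ 0 at y ∈ {2}; common: ∅.
  x = 1: f ≡ 0 at y ∈ {4}; g ≡ 0 at y ∈ {3}; common: ∅.
  x = 2: f ≡ 0 at y ∈ ∅; g ≡ 0 at y ∈ {4}; common: ∅.
  x = 3: f ≡ 0 at y ∈ {4}; g ≡ 0 at y ∈ {0}; common: ∅.
  x = 4: f ≡ 0 at y ∈ {0, 3}; g ≡ 0 at y ∈ {0, 1, 2, 3, 4}; common: {0, 3}.
Collecting: common zeros = {(4, 0), (4, 3)}, so the count is 2.
Comparison with the Bézout bound: 2 ≤ 4 = deg(f)·deg(g), as expected for curves with no common component (the affine F_5-count falls short of the bound because intersections may lie at infinity, over extension fields, or carry multiplicity).


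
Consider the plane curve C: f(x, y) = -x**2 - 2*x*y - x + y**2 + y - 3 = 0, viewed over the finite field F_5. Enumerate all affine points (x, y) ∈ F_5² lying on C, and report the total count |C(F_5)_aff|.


Affine F_5-points: {(1, 0), (1, 1), (2, 4), (3, 0), (4, 3), (4, 4)}; count = 6.

For each of the 25 pairs (x, y) ∈ F_5², evaluate f(x, y) mod 5. Record the zeros.
  x = 0: [0↦2, 1↦4, 2↦3, 3↦4, 4↦2]  zeros at y ∈ ∅
  x = 1: [0↦0, 1↦0, 2↦2, 3↦1, 4↦2]  zeros at y ∈ {0, 1}
  x = 2: [0↦1, 1↦4, 2↦4, 3↦1, 4↦0]  zeros at y ∈ {4}
  x = 3: [0↦0, 1↦1, 2↦4, 3↦4, 4↦1]  zeros at y ∈ {0}
  x = 4: [0↦2, 1↦1, 2↦2, 3↦0, 4↦0]  zeros at y ∈ {3, 4}
Collecting zeros: affine points = {(1, 0), (1, 1), (2, 4), (3, 0), (4, 3), (4, 4)}.
Total count |C(F_5)_aff| = 6.


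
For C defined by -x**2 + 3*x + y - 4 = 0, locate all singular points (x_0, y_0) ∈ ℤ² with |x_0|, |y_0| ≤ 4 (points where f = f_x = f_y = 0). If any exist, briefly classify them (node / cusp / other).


No singular points in the scanned grid; C is smooth there.

Compute partial derivatives:
  f_x = 3 - 2*x.
  f_y = 1.
f_y = 1 is a nonzero constant, so f_y never vanishes: no point (x, y) can satisfy f = f_x = f_y = 0. In particular no (x, y) ∈ {−4, ..., 4}² is singular; the curve is smooth.


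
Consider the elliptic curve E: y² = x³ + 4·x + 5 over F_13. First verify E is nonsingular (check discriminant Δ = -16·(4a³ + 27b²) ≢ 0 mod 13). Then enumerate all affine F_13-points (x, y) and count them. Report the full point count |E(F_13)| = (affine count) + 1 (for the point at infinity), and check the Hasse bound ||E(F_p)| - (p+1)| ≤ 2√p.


Affine points = {(1, 6), (1, 7), (7, 5), (7, 8), (8, 4), (8, 9), (9, 4), (9, 9), (12, 0)}; affine count = 9; |E(F_13)| = 10.

Discriminant check: Δ ∝ 4a³ + 27b² = 4·4³ + 27·5² = 4·64 + 27·25 ≡ 8 (mod 13). Nonzero ⇒ E is nonsingular.
For each x ∈ F_13, compute rhs = x³ + 4·x + 5 mod 13, then count y ∈ F_13 with y² ≡ rhs.
  x = 0: rhs = 5, matching y values: none (0 points).
  x = 1: rhs = 10, matching y values: 6, 7 (2 points).
  x = 2: rhs = 8, matching y values: none (0 points).
  x = 3: rhs = 5, matching y values: none (0 points).
  x = 4: rhs = 7, matching y values: none (0 points).
  x = 5: rhs = 7, matching y values: none (0 points).
  x = 6: rhs = 11, matching y values: none (0 points).
  x = 7: rhs = 12, matching y values: 5, 8 (2 points).
  x = 8: rhs = 3, matching y values: 4, 9 (2 points).
  x = 9: rhs = 3, matching y values: 4, 9 (2 points).
  x = 10: rhs = 5, matching y values: none (0 points).
  x = 11: rhs = 2, matching y values: none (0 points).
  x = 12: rhs = 0, matching y values: 0 (1 points).
Total affine count: 9.
Full point count |E(F_13)| = 9 + 1 = 10.
Hasse bound: |10 − (13+1)| = |-4| = 4 ≤ 2√13 ≈ 7.2111 ✓.


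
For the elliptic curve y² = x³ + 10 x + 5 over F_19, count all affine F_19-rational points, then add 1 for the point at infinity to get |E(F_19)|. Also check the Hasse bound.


Affine points = {(0, 9), (0, 10), (1, 4), (1, 15), (3, 9), (3, 10), (5, 3), (5, 16), (7, 0), (9, 8), (9, 11), (14, 1), (14, 18), (16, 9), (16, 10)}; affine count = 15; |E(F_19)| = 16.

Discriminant check: Δ ∝ 4a³ + 27b² = 4·10³ + 27·5² = 4·1000 + 27·25 ≡ 1 (mod 19). Nonzero ⇒ E is nonsingular.
For each x ∈ F_19, compute rhs = x³ + 10·x + 5 mod 19, then count y ∈ F_19 with y² ≡ rhs.
  x = 0: rhs = 5, matching y values: 9, 10 (2 points).
  x = 1: rhs = 16, matching y values: 4, 15 (2 points).
  x = 2: rhs = 14, matching y values: none (0 points).
  x = 3: rhs = 5, matching y values: 9, 10 (2 points).
  x = 4: rhs = 14, matching y values: none (0 points).
  x = 5: rhs = 9, matching y values: 3, 16 (2 points).
  x = 6: rhs = 15, matching y values: none (0 points).
  x = 7: rhs = 0, matching y values: 0 (1 points).
  x = 8: rhs = 8, matching y values: none (0 points).
  x = 9: rhs = 7, matching y values: 8, 11 (2 points).
  x = 10: rhs = 3, matching y values: none (0 points).
  x = 11: rhs = 2, matching y values: none (0 points).
  x = 12: rhs = 10, matching y values: none (0 points).
  x = 13: rhs = 14, matching y values: none (0 points).
  x = 14: rhs = 1, matching y values: 1, 18 (2 points).
  x = 15: rhs = 15, matching y values: none (0 points).
  x = 16: rhs = 5, matching y values: 9, 10 (2 points).
  x = 17: rhs = 15, matching y values: none (0 points).
  x = 18: rhs = 13, matching y values: none (0 points).
Total affine count: 15.
Full point count |E(F_19)| = 15 + 1 = 16.
Hasse bound: |16 − (19+1)| = |-4| = 4 ≤ 2√19 ≈ 8.7178 ✓.


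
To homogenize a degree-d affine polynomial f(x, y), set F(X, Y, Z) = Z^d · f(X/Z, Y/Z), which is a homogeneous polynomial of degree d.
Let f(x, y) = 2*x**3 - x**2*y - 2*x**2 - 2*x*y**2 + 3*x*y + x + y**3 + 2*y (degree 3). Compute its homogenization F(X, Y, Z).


F(X, Y, Z) = 2*X**3 - X**2*Y - 2*X**2*Z - 2*X*Y**2 + 3*X*Y*Z + X*Z**2 + Y**3 + 2*Y*Z**2

deg(f) = 3.
Substitute x = X/Z, y = Y/Z into f, then multiply by Z^3.
  monomial 2·x^3·y^0 ↦ 2·X^3·Y^0·Z^0.
  monomial -1·x^2·y^1 ↦ -1·X^2·Y^1·Z^0.
  monomial -2·x^2·y^0 ↦ -2·X^2·Y^0·Z^1.
  monomial -2·x^1·y^2 ↦ -2·X^1·Y^2·Z^0.
  monomial 3·x^1·y^1 ↦ 3·X^1·Y^1·Z^1.
  monomial 1·x^1·y^0 ↦ 1·X^1·Y^0·Z^2.
  monomial 1·x^0·y^3 ↦ 1·X^0·Y^3·Z^0.
  monomial 2·x^0·y^1 ↦ 2·X^0·Y^1·Z^2.
Collecting: F(X, Y, Z) = 2*X**3 - X**2*Y - 2*X**2*Z - 2*X*Y**2 + 3*X*Y*Z + X*Z**2 + Y**3 + 2*Y*Z**2.


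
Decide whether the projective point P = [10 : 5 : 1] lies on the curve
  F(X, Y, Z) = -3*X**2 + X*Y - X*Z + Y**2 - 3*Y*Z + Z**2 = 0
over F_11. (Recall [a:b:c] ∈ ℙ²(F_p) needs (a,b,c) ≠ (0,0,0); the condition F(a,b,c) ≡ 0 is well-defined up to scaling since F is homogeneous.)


F(10,5,1) ≡ 4 (mod 11); P is NOT on the curve.

Evaluate F(10, 5, 1) term-by-term (mod 11).
  -3*X**2 ↦ -3·100·1·1 = -300
  X*Y ↦ 1·10·5·1 = 50
  -X*Z ↦ -1·10·1·1 = -10
  Y**2 ↦ 1·1·25·1 = 25
  -3*Y*Z ↦ -3·1·5·1 = -15
  Z**2 ↦ 1·1·1·1 = 1
Sum: F(10, 5, 1) = (-300) + (50) + (-10) + (25) + (-15) + (1) = -249.
Reducing mod 11: -249 ≡ 4 (mod 11).
Since F(a, b, c) ≡ 4 ≠ 0 (mod 11), P does NOT lie on the curve.


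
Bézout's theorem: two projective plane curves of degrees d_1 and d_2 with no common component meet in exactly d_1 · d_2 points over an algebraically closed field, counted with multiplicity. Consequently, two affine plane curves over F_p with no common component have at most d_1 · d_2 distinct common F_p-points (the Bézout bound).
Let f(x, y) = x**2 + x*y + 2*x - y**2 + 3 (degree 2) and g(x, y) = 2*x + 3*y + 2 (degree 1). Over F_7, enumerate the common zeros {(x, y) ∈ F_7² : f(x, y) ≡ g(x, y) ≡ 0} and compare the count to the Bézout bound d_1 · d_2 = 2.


Common zeros: ∅; count = 0; Bézout bound = 2.

deg(f) = 2, deg(g) = 1, so Bézout bound = 2.
Scan x ∈ F_7. For each x, list the y ∈ F_7 with f(x, y) ≡ 0 and those with g(x, y) ≡ 0 (mod 7); the common zeros in that column are the intersection.
  x = 0: f ≡ 0 at y ∈ ∅; g ≡ 0 at y ∈ {4}; common: ∅.
  x = 1: f ≡ 0 at y ∈ {3, 5}; g ≡ 0 at y ∈ {1}; common: ∅.
  x = 2: f ≡ 0 at y ∈ ∅; g ≡ 0 at y ∈ {5}; common: ∅.
  x = 3: f ≡ 0 at y ∈ {4, 6}; g ≡ 0 at y ∈ {2}; common: ∅.
  x = 4: f ≡ 0 at y ∈ ∅; g ≡ 0 at y ∈ {6}; common: ∅.
  x = 5: f ≡ 0 at y ∈ {1, 4}; g ≡ 0 at y ∈ {3}; common: ∅.
  x = 6: f ≡ 0 at y ∈ {1, 5}; g ≡ 0 at y ∈ {0}; common: ∅.
Collecting: common zeros = ∅, so the count is 0.
Comparison with the Bézout bound: 0 ≤ 2 = deg(f)·deg(g), as expected for curves with no common component (the affine F_7-count falls short of the bound because intersections may lie at infinity, over extension fields, or carry multiplicity).


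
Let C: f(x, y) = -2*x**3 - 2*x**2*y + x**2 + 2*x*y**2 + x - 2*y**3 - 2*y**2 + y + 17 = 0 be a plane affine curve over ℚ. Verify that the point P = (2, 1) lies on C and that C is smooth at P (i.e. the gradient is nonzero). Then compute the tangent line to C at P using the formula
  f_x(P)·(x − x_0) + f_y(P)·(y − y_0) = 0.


Tangent line at P: -25*x - 9*y + 59 = 0.

Step 1: f(2, 1) = 0, so P lies on C.
Step 2: partial derivatives
  f_x(x, y) = -6*x**2 - 4*x*y + 2*x + 2*y**2 + 1, f_y(x, y) = -2*x**2 + 4*x*y - 6*y**2 - 4*y + 1.
  f_x(P) = -25, f_y(P) = -9 (gradient nonzero, so P is smooth).
Step 3: tangent line at P: -25·(x − 2) + -9·(y − 1) = 0.
Expanding: -25*x - 9*y + 59 = 0.


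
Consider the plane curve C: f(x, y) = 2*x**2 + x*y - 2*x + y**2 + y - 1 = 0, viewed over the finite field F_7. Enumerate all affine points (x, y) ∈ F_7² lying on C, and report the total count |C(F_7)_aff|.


Affine F_7-points: {(1, 2), (1, 3), (2, 1), (2, 3), (3, 5), (6, 2), (6, 5)}; count = 7.

For each of the 49 pairs (x, y) ∈ F_7², evaluate f(x, y) mod 7. Record the zeros.
  x = 0: [0↦6, 1↦1, 2↦5, 3↦4, 4↦5, 5↦1, 6↦6]  zeros at y ∈ ∅
  x = 1: [0↦6, 1↦2, 2↦0, 3↦0, 4↦2, 5↦6, 6↦5]  zeros at y ∈ {2, 3}
  x = 2: [0↦3, 1↦0, 2↦6, 3↦0, 4↦3, 5↦1, 6↦1]  zeros at y ∈ {1, 3}
  x = 3: [0↦4, 1↦2, 2↦2, 3↦4, 4↦1, 5↦0, 6↦1]  zeros at y ∈ {5}
  x = 4: [0↦2, 1↦1, 2↦2, 3↦5, 4↦3, 5↦3, 6↦5]  zeros at y ∈ ∅
  x = 5: [0↦4, 1↦4, 2↦6, 3↦3, 4↦2, 5↦3, 6↦6]  zeros at y ∈ ∅
  x = 6: [0↦3, 1↦4, 2↦0, 3↦5, 4↦5, 5↦0, 6↦4]  zeros at y ∈ {2, 5}
Collecting zeros: affine points = {(1, 2), (1, 3), (2, 1), (2, 3), (3, 5), (6, 2), (6, 5)}.
Total count |C(F_7)_aff| = 7.


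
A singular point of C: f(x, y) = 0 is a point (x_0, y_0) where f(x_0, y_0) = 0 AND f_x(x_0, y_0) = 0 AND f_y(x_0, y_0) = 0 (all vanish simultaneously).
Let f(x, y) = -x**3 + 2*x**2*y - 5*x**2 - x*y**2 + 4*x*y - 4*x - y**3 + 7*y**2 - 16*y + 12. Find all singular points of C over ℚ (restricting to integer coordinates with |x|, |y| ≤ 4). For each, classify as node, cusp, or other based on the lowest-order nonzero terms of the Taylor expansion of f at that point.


Singular points: {(0, 2)}; classification: node.

Compute partial derivatives:
  f_x = -3*x**2 + 4*x*y - 10*x - y**2 + 4*y - 4.
  f_y = 2*x**2 - 2*x*y + 4*x - 3*y**2 + 14*y - 16.
Scan x_0 ∈ {−4, ..., 4}. For each x_0, f_y(x_0, y) is a polynomial in y; find its integer roots y ∈ {−4, ..., 4}, then test f_x and f at those candidates.
  x = -4: f_y(-4, y) = -3*y**2 + 22*y; vanishes at y ∈ {0}. (-4, 0): f_x = -12 ≠ 0.
  x = -3: f_y(-3, y) = -3*y**2 + 20*y - 10; no integer root y with |y| ≤ 4.
  x = -2: f_y(-2, y) = -3*y**2 + 18*y - 16; no integer root y with |y| ≤ 4.
  x = -1: f_y(-1, y) = -3*y**2 + 16*y - 18; no integer root y with |y| ≤ 4.
  x = 0: f_y(0, y) = -3*y**2 + 14*y - 16; vanishes at y ∈ {2}. (0, 2): f_x = 0, f = 0 — SINGULAR.
  x = 1: f_y(1, y) = -3*y**2 + 12*y - 10; no integer root y with |y| ≤ 4.
  x = 2: f_y(2, y) = -3*y**2 + 10*y; vanishes at y ∈ {0}. (2, 0): f_x = -36 ≠ 0.
  x = 3: f_y(3, y) = -3*y**2 + 8*y + 14; no integer root y with |y| ≤ 4.
  x = 4: f_y(4, y) = -3*y**2 + 6*y + 32; no integer root y with |y| ≤ 4.
Only singular point on the grid: (0, 2).
Classify: substitute x = 0 + u, y = 2 + v and expand: f = -u**3 + 2*u**2*v - u**2 - u*v**2 - v**3 + v**2.
No constant or linear terms (consistent with a singular point). Quadratic part: -u**2 + v**2. Cubic part: -u**3 + 2*u**2*v - u*v**2 - v**3.
The quadratic part v**2 - u**2 = (v − u)(v + u) splits into two distinct linear factors, so there are two distinct tangent lines y − 2 = ±(x − 0) — this is a node (ordinary double point).
Classification: node.


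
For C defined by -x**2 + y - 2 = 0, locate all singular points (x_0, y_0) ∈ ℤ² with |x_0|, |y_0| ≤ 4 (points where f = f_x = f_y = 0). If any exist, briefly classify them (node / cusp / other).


No singular points in the scanned grid; C is smooth there.

Compute partial derivatives:
  f_x = -2*x.
  f_y = 1.
f_y = 1 is a nonzero constant, so f_y never vanishes: no point (x, y) can satisfy f = f_x = f_y = 0. In particular no (x, y) ∈ {−4, ..., 4}² is singular; the curve is smooth.


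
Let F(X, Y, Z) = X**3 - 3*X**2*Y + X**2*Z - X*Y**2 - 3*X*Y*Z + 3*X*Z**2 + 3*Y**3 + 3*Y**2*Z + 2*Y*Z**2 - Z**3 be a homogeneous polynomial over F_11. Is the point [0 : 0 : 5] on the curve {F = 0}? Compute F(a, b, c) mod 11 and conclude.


F(0,0,5) ≡ 7 (mod 11); P is NOT on the curve.

Evaluate F(0, 0, 5) term-by-term (mod 11).
  X**3 ↦ 1·0·1·1 = 0
  -3*X**2*Y ↦ -3·0·0·1 = 0
  X**2*Z ↦ 1·0·1·5 = 0
  -X*Y**2 ↦ -1·0·0·1 = 0
  -3*X*Y*Z ↦ -3·0·0·5 = 0
  3*X*Z**2 ↦ 3·0·1·25 = 0
  3*Y**3 ↦ 3·1·0·1 = 0
  3*Y**2*Z ↦ 3·1·0·5 = 0
  2*Y*Z**2 ↦ 2·1·0·25 = 0
  -Z**3 ↦ -1·1·1·125 = -125
Sum: F(0, 0, 5) = (0) + (0) + (0) + (0) + (0) + (0) + (0) + (0) + (0) + (-125) = -125.
Reducing mod 11: -125 ≡ 7 (mod 11).
Since F(a, b, c) ≡ 7 ≠ 0 (mod 11), P does NOT lie on the curve.


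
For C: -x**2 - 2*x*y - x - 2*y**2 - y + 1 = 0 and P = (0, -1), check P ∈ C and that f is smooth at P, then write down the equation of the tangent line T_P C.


Tangent line at P: x + 3*y + 3 = 0.

Step 1: f(0, -1) = 0, so P lies on C.
Step 2: partial derivatives
  f_x(x, y) = -2*x - 2*y - 1, f_y(x, y) = -2*x - 4*y - 1.
  f_x(P) = 1, f_y(P) = 3 (gradient nonzero, so P is smooth).
Step 3: tangent line at P: 1·(x − 0) + 3·(y − -1) = 0.
Expanding: x + 3*y + 3 = 0.


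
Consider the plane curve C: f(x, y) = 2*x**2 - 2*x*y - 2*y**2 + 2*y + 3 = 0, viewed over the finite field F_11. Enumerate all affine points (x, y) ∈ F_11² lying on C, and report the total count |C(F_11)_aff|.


Affine F_11-points: {(2, 0), (2, 10), (5, 3), (5, 4), (8, 5), (8, 10), (9, 0), (9, 3), (10, 4), (10, 9)}; count = 10.

For each of the 121 pairs (x, y) ∈ F_11², evaluate f(x, y) mod 11. Record the zeros.
  x = 0: [0↦3, 1↦3, 2↦10, 3↦2, 4↦1, 5↦7, 6↦9, 7↦7, 8↦1, 9↦2, 10↦10]  zeros at y ∈ ∅
  x = 1: [0↦5, 1↦3, 2↦8, 3↦9, 4↦6, 5↦10, 6↦10, 7↦6, 8↦9, 9↦8, 10↦3]  zeros at y ∈ ∅
  x = 2: [0↦0, 1↦7, 2↦10, 3↦9, 4↦4, 5↦6, 6↦4, 7↦9, 8↦10, 9↦7, 10↦0]  zeros at y ∈ {0, 10}
  x = 3: [0↦10, 1↦4, 2↦5, 3↦2, 4↦6, 5↦6, 6↦2, 7↦5, 8↦4, 9↦10, 10↦1]  zeros at y ∈ ∅
  x = 4: [0↦2, 1↦5, 2↦4, 3↦10, 4↦1, 5↦10, 6↦4, 7↦5, 8↦2, 9↦6, 10↦6]  zeros at y ∈ ∅
  x = 5: [0↦9, 1↦10, 2↦7, 3↦0, 4↦0, 5↦7, 6↦10, 7↦9, 8↦4, 9↦6, 10↦4]  zeros at y ∈ {3, 4}
  x = 6: [0↦9, 1↦8, 2↦3, 3↦5, 4↦3, 5↦8, 6↦9, 7↦6, 8↦10, 9↦10, 10↦6]  zeros at y ∈ ∅
  x = 7: [0↦2, 1↦10, 2↦3, 3↦3, 4↦10, 5↦2, 6↦1, 7↦7, 8↦9, 9↦7, 10↦1]  zeros at y ∈ ∅
  x = 8: [0↦10, 1↦5, 2↦7, 3↦5, 4↦10, 5↦0, 6↦8, 7↦1, 8↦1, 9↦8, 10↦0]  zeros at y ∈ {5, 10}
  x = 9: [0↦0, 1↦4, 2↦4, 3↦0, 4↦3, 5↦2, 6↦8, 7↦10, 8↦8, 9↦2, 10↦3]  zeros at y ∈ {0, 3}
  x = 10: [0↦5, 1↦7, 2↦5, 3↦10, 4↦0, 5↦8, 6↦1, 7↦1, 8↦8, 9↦0, 10↦10]  zeros at y ∈ {4, 9}
Collecting zeros: affine points = {(2, 0), (2, 10), (5, 3), (5, 4), (8, 5), (8, 10), (9, 0), (9, 3), (10, 4), (10, 9)}.
Total count |C(F_11)_aff| = 10.


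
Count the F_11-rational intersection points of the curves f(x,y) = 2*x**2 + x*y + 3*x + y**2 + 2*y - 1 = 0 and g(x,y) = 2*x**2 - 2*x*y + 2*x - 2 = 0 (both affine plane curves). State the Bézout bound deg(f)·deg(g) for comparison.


Common zeros: {(6, 5), (10, 1)}; count = 2; Bézout bound = 4.

deg(f) = 2, deg(g) = 2, so Bézout bound = 4.
Scan x ∈ F_11. For each x, list the y ∈ F_11 with f(x, y) ≡ 0 and those with g(x, y) ≡ 0 (mod 11); the common zeros in that column are the intersection.
  x = 0: f ≡ 0 at y ∈ ∅; g ≡ 0 at y ∈ ∅; common: ∅.
  x = 1: f ≡ 0 at y ∈ {3, 5}; g ≡ 0 at y ∈ {1}; common: ∅.
  x = 2: f ≡ 0 at y ∈ ∅; g ≡ 0 at y ∈ {8}; common: ∅.
  x = 3: f ≡ 0 at y ∈ {7, 10}; g ≡ 0 at y ∈ {0}; common: ∅.
  x = 4: f ≡ 0 at y ∈ ∅; g ≡ 0 at y ∈ {2}; common: ∅.
  x = 5: f ≡ 0 at y ∈ ∅; g ≡ 0 at y ∈ {8}; common: ∅.
  x = 6: f ≡ 0 at y ∈ {5, 9}; g ≡ 0 at y ∈ {5}; common: {5}.
  x = 7: f ≡ 0 at y ∈ {3, 10}; g ≡ 0 at y ∈ {0}; common: ∅.
  x = 8: f ≡ 0 at y ∈ ∅; g ≡ 0 at y ∈ {2}; common: ∅.
  x = 9: f ≡ 0 at y ∈ ∅; g ≡ 0 at y ∈ {5}; common: ∅.
  x = 10: f ≡ 0 at y ∈ {1, 9}; g ≡ 0 at y ∈ {1}; common: {1}.
Collecting: common zeros = {(6, 5), (10, 1)}, so the count is 2.
Comparison with the Bézout bound: 2 ≤ 4 = deg(f)·deg(g), as expected for curves with no common component (the affine F_11-count falls short of the bound because intersections may lie at infinity, over extension fields, or carry multiplicity).


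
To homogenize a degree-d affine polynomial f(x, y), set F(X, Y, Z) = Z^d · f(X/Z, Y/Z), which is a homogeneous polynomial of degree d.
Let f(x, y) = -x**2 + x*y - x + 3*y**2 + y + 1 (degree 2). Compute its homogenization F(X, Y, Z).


F(X, Y, Z) = -X**2 + X*Y - X*Z + 3*Y**2 + Y*Z + Z**2

deg(f) = 2.
Substitute x = X/Z, y = Y/Z into f, then multiply by Z^2.
  monomial -1·x^2·y^0 ↦ -1·X^2·Y^0·Z^0.
  monomial 1·x^1·y^1 ↦ 1·X^1·Y^1·Z^0.
  monomial -1·x^1·y^0 ↦ -1·X^1·Y^0·Z^1.
  monomial 3·x^0·y^2 ↦ 3·X^0·Y^2·Z^0.
  monomial 1·x^0·y^1 ↦ 1·X^0·Y^1·Z^1.
  monomial 1·x^0·y^0 ↦ 1·X^0·Y^0·Z^2.
Collecting: F(X, Y, Z) = -X**2 + X*Y - X*Z + 3*Y**2 + Y*Z + Z**2.


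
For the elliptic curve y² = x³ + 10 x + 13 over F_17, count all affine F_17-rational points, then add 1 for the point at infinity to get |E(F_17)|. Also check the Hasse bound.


Affine points = {(0, 8), (0, 9), (3, 6), (3, 11), (4, 7), (4, 10), (5, 1), (5, 16), (6, 0), (7, 1), (7, 16), (9, 4), (9, 13), (10, 5), (10, 12), (11, 3), (11, 14), (12, 5), (12, 12), (15, 6), (15, 11), (16, 6), (16, 11)}; affine count = 23; |E(F_17)| = 24.

Discriminant check: Δ ∝ 4a³ + 27b² = 4·10³ + 27·13² = 4·1000 + 27·169 ≡ 12 (mod 17). Nonzero ⇒ E is nonsingular.
For each x ∈ F_17, compute rhs = x³ + 10·x + 13 mod 17, then count y ∈ F_17 with y² ≡ rhs.
  x = 0: rhs = 13, matching y values: 8, 9 (2 points).
  x = 1: rhs = 7, matching y values: none (0 points).
  x = 2: rhs = 7, matching y values: none (0 points).
  x = 3: rhs = 2, matching y values: 6, 11 (2 points).
  x = 4: rhs = 15, matching y values: 7, 10 (2 points).
  x = 5: rhs = 1, matching y values: 1, 16 (2 points).
  x = 6: rhs = 0, matching y values: 0 (1 points).
  x = 7: rhs = 1, matching y values: 1, 16 (2 points).
  x = 8: rhs = 10, matching y values: none (0 points).
  x = 9: rhs = 16, matching y values: 4, 13 (2 points).
  x = 10: rhs = 8, matching y values: 5, 12 (2 points).
  x = 11: rhs = 9, matching y values: 3, 14 (2 points).
  x = 12: rhs = 8, matching y values: 5, 12 (2 points).
  x = 13: rhs = 11, matching y values: none (0 points).
  x = 14: rhs = 7, matching y values: none (0 points).
  x = 15: rhs = 2, matching y values: 6, 11 (2 points).
  x = 16: rhs = 2, matching y values: 6, 11 (2 points).
Total affine count: 23.
Full point count |E(F_17)| = 23 + 1 = 24.
Hasse bound: |24 − (17+1)| = |6| = 6 ≤ 2√17 ≈ 8.2462 ✓.


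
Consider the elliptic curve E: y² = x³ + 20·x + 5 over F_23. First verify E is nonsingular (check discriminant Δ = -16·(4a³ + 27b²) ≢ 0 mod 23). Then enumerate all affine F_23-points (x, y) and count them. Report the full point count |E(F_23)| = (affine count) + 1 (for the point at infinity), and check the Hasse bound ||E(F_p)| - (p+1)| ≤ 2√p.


Affine points = {(1, 7), (1, 16), (3, 0), (5, 0), (10, 3), (10, 20), (12, 8), (12, 15), (13, 1), (13, 22), (14, 4), (14, 19), (15, 0), (21, 7), (21, 16)}; affine count = 15; |E(F_23)| = 16.

Discriminant check: Δ ∝ 4a³ + 27b² = 4·20³ + 27·5² = 4·8000 + 27·25 ≡ 15 (mod 23). Nonzero ⇒ E is nonsingular.
For each x ∈ F_23, compute rhs = x³ + 20·x + 5 mod 23, then count y ∈ F_23 with y² ≡ rhs.
  x = 0: rhs = 5, matching y values: none (0 points).
  x = 1: rhs = 3, matching y values: 7, 16 (2 points).
  x = 2: rhs = 7, matching y values: none (0 points).
  x = 3: rhs = 0, matching y values: 0 (1 points).
  x = 4: rhs = 11, matching y values: none (0 points).
  x = 5: rhs = 0, matching y values: 0 (1 points).
  x = 6: rhs = 19, matching y values: none (0 points).
  x = 7: rhs = 5, matching y values: none (0 points).
  x = 8: rhs = 10, matching y values: none (0 points).
  x = 9: rhs = 17, matching y values: none (0 points).
  x = 10: rhs = 9, matching y values: 3, 20 (2 points).
  x = 11: rhs = 15, matching y values: none (0 points).
  x = 12: rhs = 18, matching y values: 8, 15 (2 points).
  x = 13: rhs = 1, matching y values: 1, 22 (2 points).
  x = 14: rhs = 16, matching y values: 4, 19 (2 points).
  x = 15: rhs = 0, matching y values: 0 (1 points).
  x = 16: rhs = 5, matching y values: none (0 points).
  x = 17: rhs = 14, matching y values: none (0 points).
  x = 18: rhs = 10, matching y values: none (0 points).
  x = 19: rhs = 22, matching y values: none (0 points).
  x = 20: rhs = 10, matching y values: none (0 points).
  x = 21: rhs = 3, matching y values: 7, 16 (2 points).
  x = 22: rhs = 7, matching y values: none (0 points).
Total affine count: 15.
Full point count |E(F_23)| = 15 + 1 = 16.
Hasse bound: |16 − (23+1)| = |-8| = 8 ≤ 2√23 ≈ 9.5917 ✓.


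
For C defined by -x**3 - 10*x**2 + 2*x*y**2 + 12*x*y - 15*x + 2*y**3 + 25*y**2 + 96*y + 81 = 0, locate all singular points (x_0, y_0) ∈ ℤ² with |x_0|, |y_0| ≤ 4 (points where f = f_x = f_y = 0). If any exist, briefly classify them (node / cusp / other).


Singular points: {(-3, -3)}; classification: node.

Compute partial derivatives:
  f_x = -3*x**2 - 20*x + 2*y**2 + 12*y - 15.
  f_y = 4*x*y + 12*x + 6*y**2 + 50*y + 96.
Scan x_0 ∈ {−4, ..., 4}. For each x_0, f_y(x_0, y) is a polynomial in y; find its integer roots y ∈ {−4, ..., 4}, then test f_x and f at those candidates.
  x = -4: f_y(-4, y) = 6*y**2 + 34*y + 48; vanishes at y ∈ {-3}. (-4, -3): f_x = -1 ≠ 0.
  x = -3: f_y(-3, y) = 6*y**2 + 38*y + 60; vanishes at y ∈ {-3}. (-3, -3): f_x = 0, f = 0 — SINGULAR.
  x = -2: f_y(-2, y) = 6*y**2 + 42*y + 72; vanishes at y ∈ {-4, -3}. (-2, -4): f_x = -3 ≠ 0; (-2, -3): f_x = -5 ≠ 0.
  x = -1: f_y(-1, y) = 6*y**2 + 46*y + 84; vanishes at y ∈ {-3}. (-1, -3): f_x = -16 ≠ 0.
  x = 0: f_y(0, y) = 6*y**2 + 50*y + 96; vanishes at y ∈ {-3}. (0, -3): f_x = -33 ≠ 0.
  x = 1: f_y(1, y) = 6*y**2 + 54*y + 108; vanishes at y ∈ {-3}. (1, -3): f_x = -56 ≠ 0.
  x = 2: f_y(2, y) = 6*y**2 + 58*y + 120; vanishes at y ∈ {-3}. (2, -3): f_x = -85 ≠ 0.
  x = 3: f_y(3, y) = 6*y**2 + 62*y + 132; vanishes at y ∈ {-3}. (3, -3): f_x = -120 ≠ 0.
  x = 4: f_y(4, y) = 6*y**2 + 66*y + 144; vanishes at y ∈ {-3}. (4, -3): f_x = -161 ≠ 0.
Only singular point on the grid: (-3, -3).
Classify: substitute x = -3 + u, y = -3 + v and expand: f = -u**3 - u**2 + 2*u*v**2 + 2*v**3 + v**2.
No constant or linear terms (consistent with a singular point). Quadratic part: -u**2 + v**2. Cubic part: -u**3 + 2*u*v**2 + 2*v**3.
The quadratic part v**2 - u**2 = (v − u)(v + u) splits into two distinct linear factors, so there are two distinct tangent lines y − -3 = ±(x − -3) — this is a node (ordinary double point).
Classification: node.


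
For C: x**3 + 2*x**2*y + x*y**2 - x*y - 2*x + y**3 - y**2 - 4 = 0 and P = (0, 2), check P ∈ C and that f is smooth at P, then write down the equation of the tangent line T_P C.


Tangent line at P: 8*y - 16 = 0.

Step 1: f(0, 2) = 0, so P lies on C.
Step 2: partial derivatives
  f_x(x, y) = 3*x**2 + 4*x*y + y**2 - y - 2, f_y(x, y) = 2*x**2 + 2*x*y - x + 3*y**2 - 2*y.
  f_x(P) = 0, f_y(P) = 8 (gradient nonzero, so P is smooth).
Step 3: tangent line at P: 0·(x − 0) + 8·(y − 2) = 0.
Expanding: 8*y - 16 = 0.


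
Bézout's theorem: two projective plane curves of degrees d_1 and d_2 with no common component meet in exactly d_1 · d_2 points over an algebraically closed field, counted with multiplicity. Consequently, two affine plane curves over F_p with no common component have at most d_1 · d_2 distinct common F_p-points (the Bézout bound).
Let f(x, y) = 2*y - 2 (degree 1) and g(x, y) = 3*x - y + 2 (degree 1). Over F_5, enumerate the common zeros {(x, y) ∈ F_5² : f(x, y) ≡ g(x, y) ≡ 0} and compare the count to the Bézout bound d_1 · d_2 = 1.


Common zeros: {(3, 1)}; count = 1; Bézout bound = 1.

deg(f) = 1, deg(g) = 1, so Bézout bound = 1.
Scan x ∈ F_5. For each x, list the y ∈ F_5 with f(x, y) ≡ 0 and those with g(x, y) ≡ 0 (mod 5); the common zeros in that column are the intersection.
  x = 0: f ≡ 0 at y ∈ {1}; g ≡ 0 at y ∈ {2}; common: ∅.
  x = 1: f ≡ 0 at y ∈ {1}; g ≡ 0 at y ∈ {0}; common: ∅.
  x = 2: f ≡ 0 at y ∈ {1}; g ≡ 0 at y ∈ {3}; common: ∅.
  x = 3: f ≡ 0 at y ∈ {1}; g ≡ 0 at y ∈ {1}; common: {1}.
  x = 4: f ≡ 0 at y ∈ {1}; g ≡ 0 at y ∈ {4}; common: ∅.
Collecting: common zeros = {(3, 1)}, so the count is 1.
Comparison with the Bézout bound: 1 ≤ 1 = deg(f)·deg(g), as expected for curves with no common component (the bound is attained).


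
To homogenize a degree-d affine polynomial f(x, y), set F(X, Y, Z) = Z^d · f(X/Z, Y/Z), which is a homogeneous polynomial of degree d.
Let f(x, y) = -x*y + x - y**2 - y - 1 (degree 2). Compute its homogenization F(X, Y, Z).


F(X, Y, Z) = -X*Y + X*Z - Y**2 - Y*Z - Z**2

deg(f) = 2.
Substitute x = X/Z, y = Y/Z into f, then multiply by Z^2.
  monomial -1·x^1·y^1 ↦ -1·X^1·Y^1·Z^0.
  monomial 1·x^1·y^0 ↦ 1·X^1·Y^0·Z^1.
  monomial -1·x^0·y^2 ↦ -1·X^0·Y^2·Z^0.
  monomial -1·x^0·y^1 ↦ -1·X^0·Y^1·Z^1.
  monomial -1·x^0·y^0 ↦ -1·X^0·Y^0·Z^2.
Collecting: F(X, Y, Z) = -X*Y + X*Z - Y**2 - Y*Z - Z**2.


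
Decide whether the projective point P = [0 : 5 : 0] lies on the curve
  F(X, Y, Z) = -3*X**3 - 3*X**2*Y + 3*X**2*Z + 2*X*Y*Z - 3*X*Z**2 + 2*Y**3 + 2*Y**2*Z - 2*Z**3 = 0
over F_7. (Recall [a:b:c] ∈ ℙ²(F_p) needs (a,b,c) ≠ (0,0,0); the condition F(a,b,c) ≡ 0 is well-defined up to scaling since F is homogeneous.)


F(0,5,0) ≡ 5 (mod 7); P is NOT on the curve.

Evaluate F(0, 5, 0) term-by-term (mod 7).
  -3*X**3 ↦ -3·0·1·1 = 0
  -3*X**2*Y ↦ -3·0·5·1 = 0
  3*X**2*Z ↦ 3·0·1·0 = 0
  2*X*Y*Z ↦ 2·0·5·0 = 0
  -3*X*Z**2 ↦ -3·0·1·0 = 0
  2*Y**3 ↦ 2·1·125·1 = 250
  2*Y**2*Z ↦ 2·1·25·0 = 0
  -2*Z**3 ↦ -2·1·1·0 = 0
Sum: F(0, 5, 0) = (0) + (0) + (0) + (0) + (0) + (250) + (0) + (0) = 250.
Reducing mod 7: 250 ≡ 5 (mod 7).
Since F(a, b, c) ≡ 5 ≠ 0 (mod 7), P does NOT lie on the curve.


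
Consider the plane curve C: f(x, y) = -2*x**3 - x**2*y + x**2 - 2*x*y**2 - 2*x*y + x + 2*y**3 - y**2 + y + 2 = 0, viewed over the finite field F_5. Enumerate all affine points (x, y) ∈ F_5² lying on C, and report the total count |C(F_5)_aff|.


Affine F_5-points: {(0, 3), (2, 3), (3, 0), (3, 2), (3, 4)}; count = 5.

For each of the 25 pairs (x, y) ∈ F_5², evaluate f(x, y) mod 5. Record the zeros.
  x = 0: [0↦2, 1↦4, 2↦1, 3↦0, 4↦3]  zeros at y ∈ {3}
  x = 1: [0↦2, 1↦4, 2↦2, 3↦3, 4↦4]  zeros at y ∈ ∅
  x = 2: [0↦2, 1↦2, 2↦4, 3↦0, 4↦2]  zeros at y ∈ {3}
  x = 3: [0↦0, 1↦1, 2↦0, 3↦4, 4↦0]  zeros at y ∈ {0, 2, 4}
  x = 4: [0↦4, 1↦4, 2↦3, 3↦3, 4↦1]  zeros at y ∈ ∅
Collecting zeros: affine points = {(0, 3), (2, 3), (3, 0), (3, 2), (3, 4)}.
Total count |C(F_5)_aff| = 5.


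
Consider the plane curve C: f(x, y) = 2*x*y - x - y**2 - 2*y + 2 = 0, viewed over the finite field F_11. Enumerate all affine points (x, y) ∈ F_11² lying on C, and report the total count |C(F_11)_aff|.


Affine F_11-points: {(0, 4), (0, 5), (1, 1), (1, 10), (2, 0), (2, 2), (3, 7), (3, 8), (7, 3), (7, 9)}; count = 10.

For each of the 121 pairs (x, y) ∈ F_11², evaluate f(x, y) mod 11. Record the zeros.
  x = 0: [0↦2, 1↦10, 2↦5, 3↦9, 4↦0, 5↦0, 6↦9, 7↦5, 8↦10, 9↦2, 10↦3]  zeros at y ∈ {4, 5}
  x = 1: [0↦1, 1↦0, 2↦8, 3↦3, 4↦7, 5↦9, 6↦9, 7↦7, 8↦3, 9↦8, 10↦0]  zeros at y ∈ {1, 10}
  x = 2: [0↦0, 1↦1, 2↦0, 3↦8, 4↦3, 5↦7, 6↦9, 7↦9, 8↦7, 9↦3, 10↦8]  zeros at y ∈ {0, 2}
  x = 3: [0↦10, 1↦2, 2↦3, 3↦2, 4↦10, 5↦5, 6↦9, 7↦0, 8↦0, 9↦9, 10↦5]  zeros at y ∈ {7, 8}
  x = 4: [0↦9, 1↦3, 2↦6, 3↦7, 4↦6, 5↦3, 6↦9, 7↦2, 8↦4, 9↦4, 10↦2]  zeros at y ∈ ∅
  x = 5: [0↦8, 1↦4, 2↦9, 3↦1, 4↦2, 5↦1, 6↦9, 7↦4, 8↦8, 9↦10, 10↦10]  zeros at y ∈ ∅
  x = 6: [0↦7, 1↦5, 2↦1, 3↦6, 4↦9, 5↦10, 6↦9, 7↦6, 8↦1, 9↦5, 10↦7]  zeros at y ∈ ∅
  x = 7: [0↦6, 1↦6, 2↦4, 3↦0, 4↦5, 5↦8, 6↦9, 7↦8, 8↦5, 9↦0, 10↦4]  zeros at y ∈ {3, 9}
  x = 8: [0↦5, 1↦7, 2↦7, 3↦5, 4↦1, 5↦6, 6↦9, 7↦10, 8↦9, 9↦6, 10↦1]  zeros at y ∈ ∅
  x = 9: [0↦4, 1↦8, 2↦10, 3↦10, 4↦8, 5↦4, 6↦9, 7↦1, 8↦2, 9↦1, 10↦9]  zeros at y ∈ ∅
  x = 10: [0↦3, 1↦9, 2↦2, 3↦4, 4↦4, 5↦2, 6↦9, 7↦3, 8↦6, 9↦7, 10↦6]  zeros at y ∈ ∅
Collecting zeros: affine points = {(0, 4), (0, 5), (1, 1), (1, 10), (2, 0), (2, 2), (3, 7), (3, 8), (7, 3), (7, 9)}.
Total count |C(F_11)_aff| = 10.


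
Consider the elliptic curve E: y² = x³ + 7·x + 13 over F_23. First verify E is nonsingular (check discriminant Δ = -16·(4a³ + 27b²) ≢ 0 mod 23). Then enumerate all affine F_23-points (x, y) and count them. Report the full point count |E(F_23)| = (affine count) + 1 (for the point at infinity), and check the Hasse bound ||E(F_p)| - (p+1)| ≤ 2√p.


Affine points = {(0, 6), (0, 17), (2, 9), (2, 14), (4, 6), (4, 17), (5, 9), (5, 14), (6, 8), (6, 15), (8, 11), (8, 12), (9, 0), (10, 5), (10, 18), (11, 8), (11, 15), (12, 10), (12, 13), (13, 1), (13, 22), (14, 7), (14, 16), (16, 9), (16, 14), (17, 10), (17, 13), (19, 6), (19, 17)}; affine count = 29; |E(F_23)| = 30.

Discriminant check: Δ ∝ 4a³ + 27b² = 4·7³ + 27·13² = 4·343 + 27·169 ≡ 1 (mod 23). Nonzero ⇒ E is nonsingular.
For each x ∈ F_23, compute rhs = x³ + 7·x + 13 mod 23, then count y ∈ F_23 with y² ≡ rhs.
  x = 0: rhs = 13, matching y values: 6, 17 (2 points).
  x = 1: rhs = 21, matching y values: none (0 points).
  x = 2: rhs = 12, matching y values: 9, 14 (2 points).
  x = 3: rhs = 15, matching y values: none (0 points).
  x = 4: rhs = 13, matching y values: 6, 17 (2 points).
  x = 5: rhs = 12, matching y values: 9, 14 (2 points).
  x = 6: rhs = 18, matching y values: 8, 15 (2 points).
  x = 7: rhs = 14, matching y values: none (0 points).
  x = 8: rhs = 6, matching y values: 11, 12 (2 points).
  x = 9: rhs = 0, matching y values: 0 (1 points).
  x = 10: rhs = 2, matching y values: 5, 18 (2 points).
  x = 11: rhs = 18, matching y values: 8, 15 (2 points).
  x = 12: rhs = 8, matching y values: 10, 13 (2 points).
  x = 13: rhs = 1, matching y values: 1, 22 (2 points).
  x = 14: rhs = 3, matching y values: 7, 16 (2 points).
  x = 15: rhs = 20, matching y values: none (0 points).
  x = 16: rhs = 12, matching y values: 9, 14 (2 points).
  x = 17: rhs = 8, matching y values: 10, 13 (2 points).
  x = 18: rhs = 14, matching y values: none (0 points).
  x = 19: rhs = 13, matching y values: 6, 17 (2 points).
  x = 20: rhs = 11, matching y values: none (0 points).
  x = 21: rhs = 14, matching y values: none (0 points).
  x = 22: rhs = 5, matching y values: none (0 points).
Total affine count: 29.
Full point count |E(F_23)| = 29 + 1 = 30.
Hasse bound: |30 − (23+1)| = |6| = 6 ≤ 2√23 ≈ 9.5917 ✓.


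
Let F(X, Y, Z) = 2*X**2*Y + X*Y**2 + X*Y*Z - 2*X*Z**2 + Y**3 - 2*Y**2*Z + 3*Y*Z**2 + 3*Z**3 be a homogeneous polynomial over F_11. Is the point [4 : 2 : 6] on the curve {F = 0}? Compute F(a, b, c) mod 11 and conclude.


F(4,2,6) ≡ 4 (mod 11); P is NOT on the curve.

Evaluate F(4, 2, 6) term-by-term (mod 11).
  2*X**2*Y ↦ 2·16·2·1 = 64
  X*Y**2 ↦ 1·4·4·1 = 16
  X*Y*Z ↦ 1·4·2·6 = 48
  -2*X*Z**2 ↦ -2·4·1·36 = -288
  Y**3 ↦ 1·1·8·1 = 8
  -2*Y**2*Z ↦ -2·1·4·6 = -48
  3*Y*Z**2 ↦ 3·1·2·36 = 216
  3*Z**3 ↦ 3·1·1·216 = 648
Sum: F(4, 2, 6) = (64) + (16) + (48) + (-288) + (8) + (-48) + (216) + (648) = 664.
Reducing mod 11: 664 ≡ 4 (mod 11).
Since F(a, b, c) ≡ 4 ≠ 0 (mod 11), P does NOT lie on the curve.


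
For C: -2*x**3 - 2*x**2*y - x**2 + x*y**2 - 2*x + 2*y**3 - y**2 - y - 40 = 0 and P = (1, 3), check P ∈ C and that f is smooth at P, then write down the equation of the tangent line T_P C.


Tangent line at P: -13*x + 51*y - 140 = 0.

Step 1: f(1, 3) = 0, so P lies on C.
Step 2: partial derivatives
  f_x(x, y) = -6*x**2 - 4*x*y - 2*x + y**2 - 2, f_y(x, y) = -2*x**2 + 2*x*y + 6*y**2 - 2*y - 1.
  f_x(P) = -13, f_y(P) = 51 (gradient nonzero, so P is smooth).
Step 3: tangent line at P: -13·(x − 1) + 51·(y − 3) = 0.
Expanding: -13*x + 51*y - 140 = 0.


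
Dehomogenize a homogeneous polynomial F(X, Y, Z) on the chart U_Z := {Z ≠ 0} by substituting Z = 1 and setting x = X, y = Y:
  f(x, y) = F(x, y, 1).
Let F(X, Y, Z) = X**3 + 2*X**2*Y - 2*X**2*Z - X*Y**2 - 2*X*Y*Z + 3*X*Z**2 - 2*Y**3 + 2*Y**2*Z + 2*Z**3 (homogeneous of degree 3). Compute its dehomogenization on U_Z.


f(x, y) = x**3 + 2*x**2*y - 2*x**2 - x*y**2 - 2*x*y + 3*x - 2*y**3 + 2*y**2 + 2

On U_Z we set Z = 1. Each monomial c·X^i·Y^j·Z^k in F becomes c·x^i·y^j·1^k = c·x^i·y^j.
Substituting Z = 1: F(X, Y, 1) = x**3 + 2*x**2*y - 2*x**2 - x*y**2 - 2*x*y + 3*x - 2*y**3 + 2*y**2 + 2.
Note: deg(f) ≤ deg(F) = 3; strict inequality happens when F is divisible by Z (lost terms).


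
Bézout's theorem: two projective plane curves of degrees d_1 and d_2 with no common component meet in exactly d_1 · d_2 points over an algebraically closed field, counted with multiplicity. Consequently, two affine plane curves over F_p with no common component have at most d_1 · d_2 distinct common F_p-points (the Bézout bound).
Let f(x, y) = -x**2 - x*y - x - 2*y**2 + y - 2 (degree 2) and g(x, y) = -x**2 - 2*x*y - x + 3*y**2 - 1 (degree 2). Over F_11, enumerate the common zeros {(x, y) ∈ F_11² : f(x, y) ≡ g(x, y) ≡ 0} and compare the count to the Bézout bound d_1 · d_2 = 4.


Common zeros: ∅; count = 0; Bézout bound = 4.

deg(f) = 2, deg(g) = 2, so Bézout bound = 4.
Scan x ∈ F_11. For each x, list the y ∈ F_11 with f(x, y) ≡ 0 and those with g(x, y) ≡ 0 (mod 11); the common zeros in that column are the intersection.
  x = 0: f ≡ 0 at y ∈ ∅; g ≡ 0 at y ∈ {2, 9}; common: ∅.
  x = 1: f ≡ 0 at y ∈ {3, 8}; g ≡ 0 at y ∈ ∅; common: ∅.
  x = 2: f ≡ 0 at y ∈ {1, 4}; g ≡ 0 at y ∈ {6, 10}; common: ∅.
  x = 3: f ≡ 0 at y ∈ ∅; g ≡ 0 at y ∈ {4, 9}; common: ∅.
  x = 4: f ≡ 0 at y ∈ {0, 4}; g ≡ 0 at y ∈ ∅; common: ∅.
  x = 5: f ≡ 0 at y ∈ ∅; g ≡ 0 at y ∈ ∅; common: ∅.
  x = 6: f ≡ 0 at y ∈ {0, 3}; g ≡ 0 at y ∈ {2}; common: ∅.
  x = 7: f ≡ 0 at y ∈ {1, 7}; g ≡ 0 at y ∈ {6}; common: ∅.
  x = 8: f ≡ 0 at y ∈ ∅; g ≡ 0 at y ∈ ∅; common: ∅.
  x = 9: f ≡ 0 at y ∈ ∅; g ≡ 0 at y ∈ ∅; common: ∅.
  x = 10: f ≡ 0 at y ∈ ∅; g ≡ 0 at y ∈ {4, 10}; common: ∅.
Collecting: common zeros = ∅, so the count is 0.
Comparison with the Bézout bound: 0 ≤ 4 = deg(f)·deg(g), as expected for curves with no common component (the affine F_11-count falls short of the bound because intersections may lie at infinity, over extension fields, or carry multiplicity).


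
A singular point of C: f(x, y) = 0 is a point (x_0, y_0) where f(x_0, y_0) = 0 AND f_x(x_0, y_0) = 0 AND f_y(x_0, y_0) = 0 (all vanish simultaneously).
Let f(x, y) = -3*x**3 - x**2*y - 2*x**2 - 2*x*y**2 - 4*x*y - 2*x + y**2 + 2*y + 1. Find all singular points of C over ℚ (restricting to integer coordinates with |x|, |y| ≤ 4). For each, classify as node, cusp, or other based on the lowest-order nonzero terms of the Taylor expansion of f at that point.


Singular points: {(0, -1)}; classification: node.

Compute partial derivatives:
  f_x = -9*x**2 - 2*x*y - 4*x - 2*y**2 - 4*y - 2.
  f_y = -x**2 - 4*x*y - 4*x + 2*y + 2.
Scan x_0 ∈ {−4, ..., 4}. For each x_0, f_y(x_0, y) is a polynomial in y; find its integer roots y ∈ {−4, ..., 4}, then test f_x and f at those candidates.
  x = -4: f_y(-4, y) = 18*y + 2; no integer root y with |y| ≤ 4.
  x = -3: f_y(-3, y) = 14*y + 5; no integer root y with |y| ≤ 4.
  x = -2: f_y(-2, y) = 10*y + 6; no integer root y with |y| ≤ 4.
  x = -1: f_y(-1, y) = 6*y + 5; no integer root y with |y| ≤ 4.
  x = 0: f_y(0, y) = 2*y + 2; vanishes at y ∈ {-1}. (0, -1): f_x = 0, f = 0 — SINGULAR.
  x = 1: f_y(1, y) = -2*y - 3; no integer root y with |y| ≤ 4.
  x = 2: f_y(2, y) = -6*y - 10; no integer root y with |y| ≤ 4.
  x = 3: f_y(3, y) = -10*y - 19; no integer root y with |y| ≤ 4.
  x = 4: f_y(4, y) = -14*y - 30; no integer root y with |y| ≤ 4.
Only singular point on the grid: (0, -1).
Classify: substitute x = 0 + u, y = -1 + v and expand: f = -3*u**3 - u**2*v - u**2 - 2*u*v**2 + v**2.
No constant or linear terms (consistent with a singular point). Quadratic part: -u**2 + v**2. Cubic part: -3*u**3 - u**2*v - 2*u*v**2.
The quadratic part v**2 - u**2 = (v − u)(v + u) splits into two distinct linear factors, so there are two distinct tangent lines y − -1 = ±(x − 0) — this is a node (ordinary double point).
Classification: node.
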